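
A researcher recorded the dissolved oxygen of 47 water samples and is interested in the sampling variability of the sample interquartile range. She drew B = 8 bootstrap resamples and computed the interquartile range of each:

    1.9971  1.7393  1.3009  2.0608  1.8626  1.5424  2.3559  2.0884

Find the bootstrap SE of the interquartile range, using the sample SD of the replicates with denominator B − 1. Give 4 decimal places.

SE* = 0.3348

Bootstrap SE is the standard deviation of the 8 replicate interquartile ranges.
Mean of replicates: (1.9971 + 1.7393 + 1.3009 + 2.0608 + 1.8626 + 1.5424 + 2.3559 + 2.0884) / 8 = 14.94740 / 8 = 1.86843
Sum of squared deviations: (+0.12868)² + (−0.12912)² + (−0.56753)² + (+0.19237)² + (−0.00582)² + (−0.32603)² + (+0.48748)² + (+0.21998)² = 0.78467
Variance = 0.78467 / 7 = 0.11210
SE* = √0.11210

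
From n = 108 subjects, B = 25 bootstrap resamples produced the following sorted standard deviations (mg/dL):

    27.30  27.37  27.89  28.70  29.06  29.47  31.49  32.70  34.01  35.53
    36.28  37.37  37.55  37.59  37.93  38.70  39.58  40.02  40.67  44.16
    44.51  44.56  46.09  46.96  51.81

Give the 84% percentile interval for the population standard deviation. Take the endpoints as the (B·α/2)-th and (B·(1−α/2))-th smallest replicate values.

α = 0.16; lower rank = 25 × 0.080 = 2; upper rank = 25 × 0.920 = 23.
The 2nd smallest replicate is 27.37; the 23rd is 46.09.

(27.37, 46.09)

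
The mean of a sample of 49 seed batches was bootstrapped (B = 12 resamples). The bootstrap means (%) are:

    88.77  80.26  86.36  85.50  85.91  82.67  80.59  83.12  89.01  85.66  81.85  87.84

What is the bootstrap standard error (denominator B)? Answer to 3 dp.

Bootstrap SE is the standard deviation of the 12 replicate means.
Mean of replicates: (88.77 + 80.26 + 86.36 + 85.50 + 85.91 + 82.67 + 80.59 + 83.12 + 89.01 + 85.66 + 81.85 + 87.84) / 12 = 1017.5400 / 12 = 84.7950
Sum of squared deviations: (+3.9750)² + (−4.5350)² + (+1.5650)² + (+0.7050)² + (+1.1150)² + (−2.1250)² + (−4.2050)² + (−1.6750)² + (+4.2150)² + (+0.8650)² + (−2.9450)² + (+3.0450)² = 102.0191
Variance = 102.0191 / 12 = 8.5016
SE* = √8.5016

SE* = 2.916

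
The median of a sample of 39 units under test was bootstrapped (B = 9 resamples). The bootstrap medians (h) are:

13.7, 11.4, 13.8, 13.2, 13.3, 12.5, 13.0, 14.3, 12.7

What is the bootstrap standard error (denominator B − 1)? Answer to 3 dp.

SE* = 0.849

Bootstrap SE is the standard deviation of the 9 replicate medians.
Mean of replicates: (13.7 + 11.4 + 13.8 + 13.2 + 13.3 + 12.5 + 13.0 + 14.3 + 12.7) / 9 = 117.9000 / 9 = 13.1000
Sum of squared deviations: (+0.6000)² + (−1.7000)² + (+0.7000)² + (+0.1000)² + (+0.2000)² + (−0.6000)² + (−0.1000)² + (+1.2000)² + (−0.4000)² = 5.7600
Variance = 5.7600 / 8 = 0.7200
SE* = √0.7200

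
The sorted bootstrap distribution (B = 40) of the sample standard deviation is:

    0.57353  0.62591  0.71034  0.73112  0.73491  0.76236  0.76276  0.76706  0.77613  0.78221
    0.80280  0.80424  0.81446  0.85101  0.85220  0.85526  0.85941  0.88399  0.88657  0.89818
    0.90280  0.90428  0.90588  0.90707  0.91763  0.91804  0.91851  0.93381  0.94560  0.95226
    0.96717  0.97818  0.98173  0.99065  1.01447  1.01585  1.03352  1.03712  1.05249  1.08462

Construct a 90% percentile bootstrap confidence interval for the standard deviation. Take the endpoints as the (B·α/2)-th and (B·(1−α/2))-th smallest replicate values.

(0.62591, 1.03712)

α = 0.10; lower rank = 40 × 0.050 = 2; upper rank = 40 × 0.950 = 38.
The 2nd smallest replicate is 0.62591; the 38th is 1.03712.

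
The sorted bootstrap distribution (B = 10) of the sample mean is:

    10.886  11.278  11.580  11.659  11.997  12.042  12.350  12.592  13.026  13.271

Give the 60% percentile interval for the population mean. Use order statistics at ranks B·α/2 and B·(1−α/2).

α = 0.40; lower rank = 10 × 0.200 = 2; upper rank = 10 × 0.800 = 8.
The 2nd smallest replicate is 11.278; the 8th is 12.592.

(11.278, 12.592)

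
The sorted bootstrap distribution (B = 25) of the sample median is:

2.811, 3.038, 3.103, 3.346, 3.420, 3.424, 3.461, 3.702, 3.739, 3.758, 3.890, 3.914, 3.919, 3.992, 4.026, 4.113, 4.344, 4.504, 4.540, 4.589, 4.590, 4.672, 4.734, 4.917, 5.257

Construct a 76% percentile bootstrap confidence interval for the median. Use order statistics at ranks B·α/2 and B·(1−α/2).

(3.103, 4.672)

α = 0.24; lower rank = 25 × 0.120 = 3; upper rank = 25 × 0.880 = 22.
The 3rd smallest replicate is 3.103; the 22nd is 4.672.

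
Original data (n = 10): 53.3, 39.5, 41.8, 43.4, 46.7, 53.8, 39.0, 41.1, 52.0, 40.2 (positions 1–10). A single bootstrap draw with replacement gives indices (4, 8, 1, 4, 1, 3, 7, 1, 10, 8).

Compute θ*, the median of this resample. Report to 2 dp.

Resample values: 43.4, 41.1, 53.3, 43.4, 53.3, 41.8, 39.0, 53.3, 40.2, 41.1.
Sorted: 39.0, 40.2, 41.1, 41.1, 41.8, 43.4, 43.4, 53.3, 53.3, 53.3
Median = average of the two middle values = 42.60

θ* = 42.60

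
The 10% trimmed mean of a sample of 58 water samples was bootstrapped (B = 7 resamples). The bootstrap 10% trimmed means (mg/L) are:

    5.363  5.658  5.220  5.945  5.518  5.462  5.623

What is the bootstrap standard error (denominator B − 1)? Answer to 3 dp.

SE* = 0.233

Bootstrap SE is the standard deviation of the 7 replicate 10% trimmed means.
Mean of replicates: (5.363 + 5.658 + 5.220 + 5.945 + 5.518 + 5.462 + 5.623) / 7 = 38.7890 / 7 = 5.5413
Sum of squared deviations: (−0.1783)² + (+0.1167)² + (−0.3213)² + (+0.4037)² + (−0.0233)² + (−0.0793)² + (+0.0817)² = 0.3251
Variance = 0.3251 / 6 = 0.0542
SE* = √0.0542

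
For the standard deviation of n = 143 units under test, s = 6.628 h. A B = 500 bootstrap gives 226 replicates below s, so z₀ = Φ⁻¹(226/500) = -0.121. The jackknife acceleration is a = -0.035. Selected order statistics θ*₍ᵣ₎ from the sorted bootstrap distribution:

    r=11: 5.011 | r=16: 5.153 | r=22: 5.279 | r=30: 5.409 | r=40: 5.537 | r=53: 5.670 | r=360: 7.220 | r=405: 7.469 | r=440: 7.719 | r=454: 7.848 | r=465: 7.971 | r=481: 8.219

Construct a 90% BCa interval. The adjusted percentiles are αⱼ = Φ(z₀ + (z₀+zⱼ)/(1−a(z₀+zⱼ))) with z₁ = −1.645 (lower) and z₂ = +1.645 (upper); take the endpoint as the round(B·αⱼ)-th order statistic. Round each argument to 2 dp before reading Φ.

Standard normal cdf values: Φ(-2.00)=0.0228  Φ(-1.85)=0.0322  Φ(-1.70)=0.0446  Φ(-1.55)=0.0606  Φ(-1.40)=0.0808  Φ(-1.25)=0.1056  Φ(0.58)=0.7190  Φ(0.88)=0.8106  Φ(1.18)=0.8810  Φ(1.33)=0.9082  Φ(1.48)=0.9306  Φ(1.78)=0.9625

Lower: z₀ + z₁ = -0.121 + (-1.645) = -1.766; 1 − a(z₀+z₁) = 1 − (-0.035)(-1.766) = 0.9382; argument = -0.121 + (-1.766)/0.9382 = -2.0033 → -2.00.
α₁ = Φ(-2.00) = 0.0228; rank = round(500 × 0.0228) = 11; θ*₍11₎ = 5.011.
Upper: z₀ + z₂ = 1.524; 1 − a(z₀+z₂) = 1.0533; argument = 1.3258 → 1.33; α₂ = 0.9082; rank = 454; θ*₍454₎ = 7.848.

(5.011, 7.848)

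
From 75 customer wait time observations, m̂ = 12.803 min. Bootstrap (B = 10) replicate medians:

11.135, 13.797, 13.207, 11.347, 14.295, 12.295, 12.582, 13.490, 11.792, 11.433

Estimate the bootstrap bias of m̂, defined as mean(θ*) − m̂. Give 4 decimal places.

mean(θ*) = (11.135 + 13.797 + 13.207 + 11.347 + 14.295 + 12.295 + 12.582 + 13.490 + 11.792 + 11.433) / 10 = 12.53730
bias = 12.53730 − 12.803

bias = −0.2657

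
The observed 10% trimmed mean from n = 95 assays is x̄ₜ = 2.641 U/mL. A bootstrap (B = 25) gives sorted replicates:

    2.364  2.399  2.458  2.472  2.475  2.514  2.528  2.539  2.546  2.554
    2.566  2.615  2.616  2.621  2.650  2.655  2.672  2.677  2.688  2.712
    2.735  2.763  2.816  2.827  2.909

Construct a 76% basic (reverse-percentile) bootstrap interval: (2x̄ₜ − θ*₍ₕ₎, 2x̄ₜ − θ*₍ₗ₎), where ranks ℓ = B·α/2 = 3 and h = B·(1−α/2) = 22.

(2.519, 2.824)

Percentile endpoints at ranks 3 and 22: θ*₍3₎ = 2.458, θ*₍22₎ = 2.763.
Basic interval reflects these around x̄ₜ:
  lower = 2 × 2.641 − 2.763 = 2.519
  upper = 2 × 2.641 − 2.458 = 2.824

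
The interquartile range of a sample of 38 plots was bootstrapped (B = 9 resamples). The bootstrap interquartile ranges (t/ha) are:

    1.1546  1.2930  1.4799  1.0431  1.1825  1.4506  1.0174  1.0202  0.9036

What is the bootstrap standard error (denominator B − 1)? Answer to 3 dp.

Bootstrap SE is the standard deviation of the 9 replicate interquartile ranges.
Mean of replicates: (1.1546 + 1.2930 + 1.4799 + 1.0431 + 1.1825 + 1.4506 + 1.0174 + 1.0202 + 0.9036) / 9 = 10.54490 / 9 = 1.17166
Sum of squared deviations: (−0.01706)² + (+0.12134)² + (+0.30824)² + (−0.12856)² + (+0.01084)² + (+0.27894)² + (−0.15426)² + (−0.15146)² + (−0.26806)² = 0.32307
Variance = 0.32307 / 8 = 0.04038
SE* = √0.04038

SE* = 0.201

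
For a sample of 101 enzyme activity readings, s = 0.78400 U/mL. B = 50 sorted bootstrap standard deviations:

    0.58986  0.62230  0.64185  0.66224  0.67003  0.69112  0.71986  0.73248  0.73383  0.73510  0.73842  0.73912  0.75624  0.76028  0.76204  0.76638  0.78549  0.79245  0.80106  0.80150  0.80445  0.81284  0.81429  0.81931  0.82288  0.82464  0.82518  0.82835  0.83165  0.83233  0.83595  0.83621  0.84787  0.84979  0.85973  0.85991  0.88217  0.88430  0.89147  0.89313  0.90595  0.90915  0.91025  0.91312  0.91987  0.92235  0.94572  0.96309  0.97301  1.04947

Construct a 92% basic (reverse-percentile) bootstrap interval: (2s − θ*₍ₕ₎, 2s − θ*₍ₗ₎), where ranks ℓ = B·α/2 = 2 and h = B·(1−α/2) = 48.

Percentile endpoints at ranks 2 and 48: θ*₍2₎ = 0.62230, θ*₍48₎ = 0.96309.
Basic interval reflects these around s:
  lower = 2 × 0.78400 − 0.96309 = 0.60491
  upper = 2 × 0.78400 − 0.62230 = 0.94570

(0.60491, 0.94570)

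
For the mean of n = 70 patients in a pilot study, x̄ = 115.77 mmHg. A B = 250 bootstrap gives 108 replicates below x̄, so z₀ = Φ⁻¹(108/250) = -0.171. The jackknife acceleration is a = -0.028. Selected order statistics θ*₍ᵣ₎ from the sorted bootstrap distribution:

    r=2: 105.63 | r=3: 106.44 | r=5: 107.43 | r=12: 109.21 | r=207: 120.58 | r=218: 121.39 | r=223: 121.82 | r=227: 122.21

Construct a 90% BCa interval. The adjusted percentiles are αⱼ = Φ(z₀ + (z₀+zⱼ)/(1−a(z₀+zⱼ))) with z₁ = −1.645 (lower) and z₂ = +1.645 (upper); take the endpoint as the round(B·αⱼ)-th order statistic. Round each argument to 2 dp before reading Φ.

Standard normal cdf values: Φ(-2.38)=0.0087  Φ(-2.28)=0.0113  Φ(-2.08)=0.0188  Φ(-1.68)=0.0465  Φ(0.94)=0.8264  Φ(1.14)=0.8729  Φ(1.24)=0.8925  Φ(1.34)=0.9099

Lower: z₀ + z₁ = -0.171 + (-1.645) = -1.816; 1 − a(z₀+z₁) = 1 − (-0.028)(-1.816) = 0.9492; argument = -0.171 + (-1.816)/0.9492 = -2.0843 → -2.08.
α₁ = Φ(-2.08) = 0.0188; rank = round(250 × 0.0188) = 5; θ*₍5₎ = 107.43.
Upper: z₀ + z₂ = 1.474; 1 − a(z₀+z₂) = 1.0413; argument = 1.2446 → 1.24; α₂ = 0.8925; rank = 223; θ*₍223₎ = 121.82.

(107.43, 121.82)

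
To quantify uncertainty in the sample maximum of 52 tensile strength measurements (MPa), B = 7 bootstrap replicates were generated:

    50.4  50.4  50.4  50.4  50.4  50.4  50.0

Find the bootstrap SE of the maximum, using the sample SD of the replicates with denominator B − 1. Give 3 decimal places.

Bootstrap SE is the standard deviation of the 7 replicate maximums.
Mean of replicates: (50.4 + 50.4 + 50.4 + 50.4 + 50.4 + 50.4 + 50.0) / 7 = 352.4000 / 7 = 50.3429
Sum of squared deviations: (+0.0571)² + (+0.0571)² + (+0.0571)² + (+0.0571)² + (+0.0571)² + (+0.0571)² + (−0.3429)² = 0.1371
Variance = 0.1371 / 6 = 0.0229
SE* = √0.0229

SE* = 0.151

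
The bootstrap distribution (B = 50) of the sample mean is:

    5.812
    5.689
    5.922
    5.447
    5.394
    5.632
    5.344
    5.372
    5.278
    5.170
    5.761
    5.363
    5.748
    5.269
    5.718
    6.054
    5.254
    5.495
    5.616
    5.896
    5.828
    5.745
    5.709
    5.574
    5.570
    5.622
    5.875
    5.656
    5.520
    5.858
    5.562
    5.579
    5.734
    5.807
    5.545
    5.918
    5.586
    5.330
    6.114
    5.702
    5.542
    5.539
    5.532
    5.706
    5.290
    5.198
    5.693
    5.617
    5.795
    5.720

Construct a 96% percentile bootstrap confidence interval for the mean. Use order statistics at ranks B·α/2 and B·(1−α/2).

Sorted replicates: 5.170, 5.198, 5.254, 5.269, 5.278, 5.290, 5.330, 5.344, 5.363, 5.372, 5.394, 5.447, 5.495, 5.520, 5.532, 5.539, 5.542, 5.545, 5.562, 5.570, 5.574, 5.579, 5.586, 5.616, 5.617, 5.622, 5.632, 5.656, 5.689, 5.693, 5.702, 5.706, 5.709, 5.718, 5.720, 5.734, 5.745, 5.748, 5.761, 5.795, 5.807, 5.812, 5.828, 5.858, 5.875, 5.896, 5.918, 5.922, 6.054, 6.114
α = 0.04; lower rank = 50 × 0.020 = 1; upper rank = 50 × 0.980 = 49.
The 1st smallest replicate is 5.170; the 49th is 6.054.

(5.170, 6.054)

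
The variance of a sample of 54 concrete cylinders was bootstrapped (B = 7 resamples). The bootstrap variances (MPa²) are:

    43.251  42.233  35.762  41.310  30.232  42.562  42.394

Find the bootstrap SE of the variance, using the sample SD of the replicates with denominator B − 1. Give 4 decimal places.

SE* = 4.8685

Bootstrap SE is the standard deviation of the 7 replicate variances.
Mean of replicates: (43.251 + 42.233 + 35.762 + 41.310 + 30.232 + 42.562 + 42.394) / 7 = 277.74400 / 7 = 39.67771
Sum of squared deviations: (+3.57329)² + (+2.55529)² + (−3.91571)² + (+1.63229)² + (−9.44571)² + (+2.88429)² + (+2.71629)² = 142.21386
Variance = 142.21386 / 6 = 23.70231
SE* = √23.70231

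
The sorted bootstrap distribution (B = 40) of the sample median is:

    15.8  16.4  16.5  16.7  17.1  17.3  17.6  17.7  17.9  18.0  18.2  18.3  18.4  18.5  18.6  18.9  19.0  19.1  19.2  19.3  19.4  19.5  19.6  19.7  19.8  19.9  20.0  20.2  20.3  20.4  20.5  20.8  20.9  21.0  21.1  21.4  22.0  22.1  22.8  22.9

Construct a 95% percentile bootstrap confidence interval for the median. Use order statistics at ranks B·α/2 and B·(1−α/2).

(15.8, 22.8)

α = 0.05; lower rank = 40 × 0.025 = 1; upper rank = 40 × 0.975 = 39.
The 1st smallest replicate is 15.8; the 39th is 22.8.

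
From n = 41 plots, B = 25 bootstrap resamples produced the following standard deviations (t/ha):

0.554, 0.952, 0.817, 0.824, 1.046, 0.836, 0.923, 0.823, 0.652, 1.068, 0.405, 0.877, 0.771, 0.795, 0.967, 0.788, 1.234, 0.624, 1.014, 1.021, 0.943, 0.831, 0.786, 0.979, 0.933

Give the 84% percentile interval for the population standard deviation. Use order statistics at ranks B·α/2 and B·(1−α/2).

Sorted replicates: 0.405, 0.554, 0.624, 0.652, 0.771, 0.786, 0.788, 0.795, 0.817, 0.823, 0.824, 0.831, 0.836, 0.877, 0.923, 0.933, 0.943, 0.952, 0.967, 0.979, 1.014, 1.021, 1.046, 1.068, 1.234
α = 0.16; lower rank = 25 × 0.080 = 2; upper rank = 25 × 0.920 = 23.
The 2nd smallest replicate is 0.554; the 23rd is 1.046.

(0.554, 1.046)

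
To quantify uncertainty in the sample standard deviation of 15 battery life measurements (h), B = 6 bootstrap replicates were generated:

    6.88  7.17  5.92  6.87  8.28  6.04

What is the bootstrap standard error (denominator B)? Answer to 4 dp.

Bootstrap SE is the standard deviation of the 6 replicate standard deviations.
Mean of replicates: (6.88 + 7.17 + 5.92 + 6.87 + 8.28 + 6.04) / 6 = 41.16000 / 6 = 6.86000
Sum of squared deviations: (+0.02000)² + (+0.31000)² + (−0.94000)² + (+0.01000)² + (+1.42000)² + (−0.82000)² = 3.66900
Variance = 3.66900 / 6 = 0.61150
SE* = √0.61150

SE* = 0.7820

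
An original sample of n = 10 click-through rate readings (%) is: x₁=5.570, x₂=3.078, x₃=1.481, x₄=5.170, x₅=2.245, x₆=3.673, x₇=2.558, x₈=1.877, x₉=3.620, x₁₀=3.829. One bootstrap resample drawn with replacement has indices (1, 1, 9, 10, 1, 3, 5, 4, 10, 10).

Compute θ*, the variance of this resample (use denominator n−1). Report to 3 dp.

θ* = 2.041

Resample values: 5.570, 5.570, 3.620, 3.829, 5.570, 1.481, 2.245, 5.170, 3.829, 3.829.
Mean = 4.0713; sum of squared deviations = 18.3703
s² = 18.3703 / 9 = 2.0411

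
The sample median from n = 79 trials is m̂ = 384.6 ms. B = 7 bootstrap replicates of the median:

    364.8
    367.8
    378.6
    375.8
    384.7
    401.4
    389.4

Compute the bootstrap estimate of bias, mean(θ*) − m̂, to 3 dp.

mean(θ*) = (364.8 + 367.8 + 378.6 + 375.8 + 384.7 + 401.4 + 389.4) / 7 = 380.3571
bias = 380.3571 − 384.6

bias = −4.243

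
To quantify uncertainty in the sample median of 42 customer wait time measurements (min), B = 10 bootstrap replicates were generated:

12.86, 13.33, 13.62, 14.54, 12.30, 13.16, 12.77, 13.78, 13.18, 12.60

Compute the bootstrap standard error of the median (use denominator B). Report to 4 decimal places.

SE* = 0.6161

Bootstrap SE is the standard deviation of the 10 replicate medians.
Mean of replicates: (12.86 + 13.33 + 13.62 + 14.54 + 12.30 + 13.16 + 12.77 + 13.78 + 13.18 + 12.60) / 10 = 132.14000 / 10 = 13.21400
Sum of squared deviations: (−0.35400)² + (+0.11600)² + (+0.40600)² + (+1.32600)² + (−0.91400)² + (−0.05400)² + (−0.44400)² + (+0.56600)² + (−0.03400)² + (−0.61400)² = 3.79584
Variance = 3.79584 / 10 = 0.37958
SE* = √0.37958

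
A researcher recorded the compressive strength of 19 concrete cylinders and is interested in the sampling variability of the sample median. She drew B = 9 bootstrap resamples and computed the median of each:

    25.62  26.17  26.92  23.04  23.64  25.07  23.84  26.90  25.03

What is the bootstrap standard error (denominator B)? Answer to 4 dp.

Bootstrap SE is the standard deviation of the 9 replicate medians.
Mean of replicates: (25.62 + 26.17 + 26.92 + 23.04 + 23.64 + 25.07 + 23.84 + 26.90 + 25.03) / 9 = 226.23000 / 9 = 25.13667
Sum of squared deviations: (+0.48333)² + (+1.03333)² + (+1.78333)² + (−2.09667)² + (−1.49667)² + (−0.06667)² + (−1.29667)² + (+1.76333)² + (−0.10667)² = 15.92420
Variance = 15.92420 / 9 = 1.76936
SE* = √1.76936

SE* = 1.3302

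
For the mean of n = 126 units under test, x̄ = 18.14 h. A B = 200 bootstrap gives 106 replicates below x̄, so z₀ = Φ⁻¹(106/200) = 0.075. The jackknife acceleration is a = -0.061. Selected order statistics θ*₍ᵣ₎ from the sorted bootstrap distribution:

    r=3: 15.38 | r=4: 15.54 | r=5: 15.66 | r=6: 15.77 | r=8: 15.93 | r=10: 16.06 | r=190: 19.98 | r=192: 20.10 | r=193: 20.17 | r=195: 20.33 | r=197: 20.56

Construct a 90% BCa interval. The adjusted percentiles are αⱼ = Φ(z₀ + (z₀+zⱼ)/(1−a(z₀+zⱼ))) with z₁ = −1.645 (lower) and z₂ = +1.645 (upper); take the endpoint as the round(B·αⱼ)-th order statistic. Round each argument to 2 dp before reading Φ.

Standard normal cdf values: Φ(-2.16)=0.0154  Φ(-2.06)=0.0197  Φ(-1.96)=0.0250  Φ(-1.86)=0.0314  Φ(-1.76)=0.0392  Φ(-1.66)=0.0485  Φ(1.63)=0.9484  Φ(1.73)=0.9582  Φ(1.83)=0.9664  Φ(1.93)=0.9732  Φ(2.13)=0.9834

Lower: z₀ + z₁ = 0.075 + (-1.645) = -1.570; 1 − a(z₀+z₁) = 1 − (-0.061)(-1.570) = 0.9042; argument = 0.075 + (-1.570)/0.9042 = -1.6613 → -1.66.
α₁ = Φ(-1.66) = 0.0485; rank = round(200 × 0.0485) = 10; θ*₍10₎ = 16.06.
Upper: z₀ + z₂ = 1.720; 1 − a(z₀+z₂) = 1.1049; argument = 1.6317 → 1.63; α₂ = 0.9484; rank = 190; θ*₍190₎ = 19.98.

(16.06, 19.98)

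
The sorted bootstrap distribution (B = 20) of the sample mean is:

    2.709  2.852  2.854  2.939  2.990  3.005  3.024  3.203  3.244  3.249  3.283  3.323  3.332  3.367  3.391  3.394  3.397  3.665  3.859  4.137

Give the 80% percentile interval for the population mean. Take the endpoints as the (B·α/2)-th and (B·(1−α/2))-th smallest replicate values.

(2.852, 3.665)

α = 0.20; lower rank = 20 × 0.100 = 2; upper rank = 20 × 0.900 = 18.
The 2nd smallest replicate is 2.852; the 18th is 3.665.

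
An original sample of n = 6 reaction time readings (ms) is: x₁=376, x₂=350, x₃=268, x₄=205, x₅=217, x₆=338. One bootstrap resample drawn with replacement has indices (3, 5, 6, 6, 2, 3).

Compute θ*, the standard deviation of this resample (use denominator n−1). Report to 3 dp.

Resample values: 268, 217, 338, 338, 350, 268.
Mean = 296.5000; sum of squared deviations = 14251.5000
s² = 14251.5000 / 5 = 2850.3000
s = √2850.3000 = 53.388

θ* = 53.388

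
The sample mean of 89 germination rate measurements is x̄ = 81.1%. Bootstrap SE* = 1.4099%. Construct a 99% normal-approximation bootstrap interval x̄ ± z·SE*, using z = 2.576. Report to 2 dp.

Margin = 2.576 × 1.4099 = 3.632
Interval: 81.1 ± 3.632

(77.47, 84.73)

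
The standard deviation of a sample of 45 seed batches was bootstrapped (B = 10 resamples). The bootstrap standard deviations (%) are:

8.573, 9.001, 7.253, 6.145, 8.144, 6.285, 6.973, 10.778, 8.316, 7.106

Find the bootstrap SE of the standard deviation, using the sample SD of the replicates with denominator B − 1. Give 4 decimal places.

Bootstrap SE is the standard deviation of the 10 replicate standard deviations.
Mean of replicates: (8.573 + 9.001 + 7.253 + 6.145 + 8.144 + 6.285 + 6.973 + 10.778 + 8.316 + 7.106) / 10 = 78.57400 / 10 = 7.85740
Sum of squared deviations: (+0.71560)² + (+1.14360)² + (−0.60440)² + (−1.71240)² + (+0.28660)² + (−1.57240)² + (−0.88440)² + (+2.92060)² + (+0.45860)² + (−0.75140)² = 17.75908
Variance = 17.75908 / 9 = 1.97323
SE* = √1.97323

SE* = 1.4047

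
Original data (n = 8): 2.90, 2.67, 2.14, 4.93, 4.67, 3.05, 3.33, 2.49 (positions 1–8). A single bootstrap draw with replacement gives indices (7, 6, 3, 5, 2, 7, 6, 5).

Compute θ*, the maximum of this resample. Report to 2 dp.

θ* = 4.67

Resample values: 3.33, 3.05, 2.14, 4.67, 2.67, 3.33, 3.05, 4.67.
Maximum = 4.67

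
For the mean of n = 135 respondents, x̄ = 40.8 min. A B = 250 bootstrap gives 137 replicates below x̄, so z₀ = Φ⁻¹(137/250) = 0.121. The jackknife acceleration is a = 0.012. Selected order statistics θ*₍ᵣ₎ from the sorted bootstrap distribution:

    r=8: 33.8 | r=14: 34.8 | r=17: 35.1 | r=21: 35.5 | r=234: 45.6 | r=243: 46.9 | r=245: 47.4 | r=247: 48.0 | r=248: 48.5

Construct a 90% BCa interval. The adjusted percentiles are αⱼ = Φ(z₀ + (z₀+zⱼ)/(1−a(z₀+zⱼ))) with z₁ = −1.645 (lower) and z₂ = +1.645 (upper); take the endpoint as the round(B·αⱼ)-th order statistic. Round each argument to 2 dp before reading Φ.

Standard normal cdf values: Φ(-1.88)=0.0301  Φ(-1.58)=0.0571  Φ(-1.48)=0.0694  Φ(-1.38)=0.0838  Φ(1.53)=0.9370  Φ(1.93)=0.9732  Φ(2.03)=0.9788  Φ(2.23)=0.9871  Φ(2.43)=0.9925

Lower: z₀ + z₁ = 0.121 + (-1.645) = -1.524; 1 − a(z₀+z₁) = 1 − (0.012)(-1.524) = 1.0183; argument = 0.121 + (-1.524)/1.0183 = -1.3756 → -1.38.
α₁ = Φ(-1.38) = 0.0838; rank = round(250 × 0.0838) = 21; θ*₍21₎ = 35.5.
Upper: z₀ + z₂ = 1.766; 1 − a(z₀+z₂) = 0.9788; argument = 1.9252 → 1.93; α₂ = 0.9732; rank = 243; θ*₍243₎ = 46.9.

(35.5, 46.9)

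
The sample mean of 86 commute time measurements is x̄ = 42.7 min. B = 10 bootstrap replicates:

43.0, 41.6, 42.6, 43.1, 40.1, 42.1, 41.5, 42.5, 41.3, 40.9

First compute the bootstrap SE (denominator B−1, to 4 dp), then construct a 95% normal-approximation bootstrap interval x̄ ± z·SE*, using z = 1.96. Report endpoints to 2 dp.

Mean of replicates = 41.8700; sum of squared deviations = 8.3810; SE* = √(8.3810/9) = 0.9650
Margin = 1.96 × 0.9650 = 1.891
Interval: 42.7 ± 1.891

(40.81, 44.59)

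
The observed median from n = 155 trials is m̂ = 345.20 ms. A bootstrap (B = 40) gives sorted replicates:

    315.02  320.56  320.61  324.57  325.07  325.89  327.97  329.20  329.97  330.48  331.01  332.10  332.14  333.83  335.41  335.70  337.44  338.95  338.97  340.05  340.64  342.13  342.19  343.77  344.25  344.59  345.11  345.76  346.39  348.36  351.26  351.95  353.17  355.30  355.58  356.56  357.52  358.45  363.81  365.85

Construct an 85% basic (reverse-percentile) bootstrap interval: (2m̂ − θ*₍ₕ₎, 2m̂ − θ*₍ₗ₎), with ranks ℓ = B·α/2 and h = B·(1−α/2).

(332.88, 369.79)

Percentile endpoints at ranks 3 and 37: θ*₍3₎ = 320.61, θ*₍37₎ = 357.52.
Basic interval reflects these around m̂:
  lower = 2 × 345.20 − 357.52 = 332.88
  upper = 2 × 345.20 − 320.61 = 369.79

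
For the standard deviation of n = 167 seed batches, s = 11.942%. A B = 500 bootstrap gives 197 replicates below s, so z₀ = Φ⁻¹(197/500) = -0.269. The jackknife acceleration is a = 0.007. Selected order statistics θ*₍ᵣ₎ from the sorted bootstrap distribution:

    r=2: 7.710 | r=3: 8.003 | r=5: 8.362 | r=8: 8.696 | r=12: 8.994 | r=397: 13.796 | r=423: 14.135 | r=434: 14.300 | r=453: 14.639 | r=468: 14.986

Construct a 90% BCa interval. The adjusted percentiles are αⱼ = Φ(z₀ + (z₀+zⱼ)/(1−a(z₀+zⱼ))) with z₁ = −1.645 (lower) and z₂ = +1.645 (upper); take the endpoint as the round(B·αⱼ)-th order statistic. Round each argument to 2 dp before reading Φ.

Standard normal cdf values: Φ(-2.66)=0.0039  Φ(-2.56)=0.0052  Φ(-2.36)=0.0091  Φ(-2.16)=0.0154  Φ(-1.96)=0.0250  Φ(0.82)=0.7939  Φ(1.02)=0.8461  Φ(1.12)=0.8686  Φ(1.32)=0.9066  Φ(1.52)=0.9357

(8.696, 14.300)

Lower: z₀ + z₁ = -0.269 + (-1.645) = -1.914; 1 − a(z₀+z₁) = 1 − (0.007)(-1.914) = 1.0134; argument = -0.269 + (-1.914)/1.0134 = -2.1577 → -2.16.
α₁ = Φ(-2.16) = 0.0154; rank = round(500 × 0.0154) = 8; θ*₍8₎ = 8.696.
Upper: z₀ + z₂ = 1.376; 1 − a(z₀+z₂) = 0.9904; argument = 1.1204 → 1.12; α₂ = 0.8686; rank = 434; θ*₍434₎ = 14.300.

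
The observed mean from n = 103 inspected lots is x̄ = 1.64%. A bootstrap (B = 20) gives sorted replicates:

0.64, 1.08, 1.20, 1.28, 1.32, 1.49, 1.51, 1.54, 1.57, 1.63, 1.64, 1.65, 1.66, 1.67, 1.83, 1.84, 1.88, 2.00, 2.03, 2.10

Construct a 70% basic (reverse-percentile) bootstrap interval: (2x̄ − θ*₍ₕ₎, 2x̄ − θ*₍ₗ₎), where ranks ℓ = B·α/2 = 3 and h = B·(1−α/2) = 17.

Percentile endpoints at ranks 3 and 17: θ*₍3₎ = 1.20, θ*₍17₎ = 1.88.
Basic interval reflects these around x̄:
  lower = 2 × 1.64 − 1.88 = 1.40
  upper = 2 × 1.64 − 1.20 = 2.08

(1.40, 2.08)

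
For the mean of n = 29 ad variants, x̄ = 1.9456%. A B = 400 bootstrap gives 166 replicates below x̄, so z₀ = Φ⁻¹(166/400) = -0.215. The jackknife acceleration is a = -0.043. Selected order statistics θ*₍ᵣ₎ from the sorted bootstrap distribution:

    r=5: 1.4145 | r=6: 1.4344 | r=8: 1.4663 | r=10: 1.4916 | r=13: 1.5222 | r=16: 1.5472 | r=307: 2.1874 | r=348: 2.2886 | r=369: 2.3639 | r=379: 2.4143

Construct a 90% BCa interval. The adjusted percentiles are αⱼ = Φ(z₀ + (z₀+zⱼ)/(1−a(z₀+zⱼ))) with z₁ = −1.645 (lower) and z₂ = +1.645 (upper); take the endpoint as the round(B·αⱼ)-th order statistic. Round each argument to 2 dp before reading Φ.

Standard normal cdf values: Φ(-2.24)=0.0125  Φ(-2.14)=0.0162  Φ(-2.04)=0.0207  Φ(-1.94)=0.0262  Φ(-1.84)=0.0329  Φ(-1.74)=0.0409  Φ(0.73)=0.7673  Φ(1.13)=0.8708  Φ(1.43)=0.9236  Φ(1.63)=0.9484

(1.4145, 2.2886)

Lower: z₀ + z₁ = -0.215 + (-1.645) = -1.860; 1 − a(z₀+z₁) = 1 − (-0.043)(-1.860) = 0.9200; argument = -0.215 + (-1.860)/0.9200 = -2.2367 → -2.24.
α₁ = Φ(-2.24) = 0.0125; rank = round(400 × 0.0125) = 5; θ*₍5₎ = 1.4145.
Upper: z₀ + z₂ = 1.430; 1 − a(z₀+z₂) = 1.0615; argument = 1.1322 → 1.13; α₂ = 0.8708; rank = 348; θ*₍348₎ = 2.2886.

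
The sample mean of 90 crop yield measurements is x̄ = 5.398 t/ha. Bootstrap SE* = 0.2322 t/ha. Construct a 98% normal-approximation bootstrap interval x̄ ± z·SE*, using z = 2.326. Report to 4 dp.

Margin = 2.326 × 0.2322 = 0.54010
Interval: 5.398 ± 0.54010

(4.8579, 5.9381)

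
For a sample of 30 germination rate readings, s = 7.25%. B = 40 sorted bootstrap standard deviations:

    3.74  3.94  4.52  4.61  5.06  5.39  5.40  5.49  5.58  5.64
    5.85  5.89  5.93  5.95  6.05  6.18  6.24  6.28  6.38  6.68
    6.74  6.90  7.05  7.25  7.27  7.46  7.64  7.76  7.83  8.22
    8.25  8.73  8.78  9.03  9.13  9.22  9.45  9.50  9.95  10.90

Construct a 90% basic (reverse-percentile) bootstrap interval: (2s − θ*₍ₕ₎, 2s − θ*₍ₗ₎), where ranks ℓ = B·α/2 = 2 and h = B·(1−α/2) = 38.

Percentile endpoints at ranks 2 and 38: θ*₍2₎ = 3.94, θ*₍38₎ = 9.50.
Basic interval reflects these around s:
  lower = 2 × 7.25 − 9.50 = 5.00
  upper = 2 × 7.25 − 3.94 = 10.56

(5.00, 10.56)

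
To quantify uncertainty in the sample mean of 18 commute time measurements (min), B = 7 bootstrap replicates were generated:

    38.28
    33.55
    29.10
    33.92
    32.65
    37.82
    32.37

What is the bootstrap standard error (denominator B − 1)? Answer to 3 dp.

SE* = 3.204

Bootstrap SE is the standard deviation of the 7 replicate means.
Mean of replicates: (38.28 + 33.55 + 29.10 + 33.92 + 32.65 + 37.82 + 32.37) / 7 = 237.6900 / 7 = 33.9557
Sum of squared deviations: (+4.3243)² + (−0.4057)² + (−4.8557)² + (−0.0357)² + (−1.3057)² + (+3.8643)² + (−1.5857)² = 61.5954
Variance = 61.5954 / 6 = 10.2659
SE* = √10.2659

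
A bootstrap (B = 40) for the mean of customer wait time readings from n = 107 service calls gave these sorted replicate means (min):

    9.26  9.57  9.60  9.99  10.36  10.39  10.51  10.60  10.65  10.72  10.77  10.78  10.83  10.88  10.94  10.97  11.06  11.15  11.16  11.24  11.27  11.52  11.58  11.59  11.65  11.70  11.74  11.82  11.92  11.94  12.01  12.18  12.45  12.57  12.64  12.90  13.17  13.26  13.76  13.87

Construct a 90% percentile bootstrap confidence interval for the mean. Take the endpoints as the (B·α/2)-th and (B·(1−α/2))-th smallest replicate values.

(9.57, 13.26)

α = 0.10; lower rank = 40 × 0.050 = 2; upper rank = 40 × 0.950 = 38.
The 2nd smallest replicate is 9.57; the 38th is 13.26.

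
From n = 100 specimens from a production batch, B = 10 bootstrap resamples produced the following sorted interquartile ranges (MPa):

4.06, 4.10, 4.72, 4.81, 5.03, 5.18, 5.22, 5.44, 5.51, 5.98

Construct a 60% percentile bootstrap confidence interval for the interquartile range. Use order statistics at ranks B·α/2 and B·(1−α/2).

(4.10, 5.44)

α = 0.40; lower rank = 10 × 0.200 = 2; upper rank = 10 × 0.800 = 8.
The 2nd smallest replicate is 4.10; the 8th is 5.44.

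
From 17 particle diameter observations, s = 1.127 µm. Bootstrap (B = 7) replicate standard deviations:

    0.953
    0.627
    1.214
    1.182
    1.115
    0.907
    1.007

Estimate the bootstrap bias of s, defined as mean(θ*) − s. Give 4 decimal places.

mean(θ*) = (0.953 + 0.627 + 1.214 + 1.182 + 1.115 + 0.907 + 1.007) / 7 = 1.00071
bias = 1.00071 − 1.127

bias = −0.1263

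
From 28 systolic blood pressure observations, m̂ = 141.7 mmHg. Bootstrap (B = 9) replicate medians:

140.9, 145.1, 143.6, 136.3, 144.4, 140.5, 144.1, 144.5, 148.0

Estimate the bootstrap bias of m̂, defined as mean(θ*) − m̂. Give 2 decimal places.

bias = +1.34

mean(θ*) = (140.9 + 145.1 + 143.6 + 136.3 + 144.4 + 140.5 + 144.1 + 144.5 + 148.0) / 9 = 143.044
bias = 143.044 − 141.7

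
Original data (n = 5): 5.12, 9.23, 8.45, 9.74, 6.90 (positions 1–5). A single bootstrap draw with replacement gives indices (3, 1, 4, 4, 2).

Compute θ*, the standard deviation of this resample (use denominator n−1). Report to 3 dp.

θ* = 1.938

Resample values: 8.45, 5.12, 9.74, 9.74, 9.23.
Mean = 8.4560; sum of squared deviations = 15.0253
s² = 15.0253 / 4 = 3.7563
s = √3.7563 = 1.938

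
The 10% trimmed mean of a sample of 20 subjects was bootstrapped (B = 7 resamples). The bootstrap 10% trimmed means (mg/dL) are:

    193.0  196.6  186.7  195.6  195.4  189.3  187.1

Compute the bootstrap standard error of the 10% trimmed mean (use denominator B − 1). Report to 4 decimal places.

SE* = 4.2043

Bootstrap SE is the standard deviation of the 7 replicate 10% trimmed means.
Mean of replicates: (193.0 + 196.6 + 186.7 + 195.6 + 195.4 + 189.3 + 187.1) / 7 = 1343.70000 / 7 = 191.95714
Sum of squared deviations: (+1.04286)² + (+4.64286)² + (−5.25714)² + (+3.64286)² + (+3.44286)² + (−2.65714)² + (−4.85714)² = 106.05714
Variance = 106.05714 / 6 = 17.67619
SE* = √17.67619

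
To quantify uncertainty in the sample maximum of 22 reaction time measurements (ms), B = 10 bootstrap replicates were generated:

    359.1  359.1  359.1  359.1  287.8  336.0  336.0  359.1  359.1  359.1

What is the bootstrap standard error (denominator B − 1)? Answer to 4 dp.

SE* = 23.0224

Bootstrap SE is the standard deviation of the 10 replicate maximums.
Mean of replicates: (359.1 + 359.1 + 359.1 + 359.1 + 287.8 + 336.0 + 336.0 + 359.1 + 359.1 + 359.1) / 10 = 3473.50000 / 10 = 347.35000
Sum of squared deviations: (+11.75000)² + (+11.75000)² + (+11.75000)² + (+11.75000)² + (−59.55000)² + (−11.35000)² + (−11.35000)² + (+11.75000)² + (+11.75000)² + (+11.75000)² = 4770.28500
Variance = 4770.28500 / 9 = 530.03167
SE* = √530.03167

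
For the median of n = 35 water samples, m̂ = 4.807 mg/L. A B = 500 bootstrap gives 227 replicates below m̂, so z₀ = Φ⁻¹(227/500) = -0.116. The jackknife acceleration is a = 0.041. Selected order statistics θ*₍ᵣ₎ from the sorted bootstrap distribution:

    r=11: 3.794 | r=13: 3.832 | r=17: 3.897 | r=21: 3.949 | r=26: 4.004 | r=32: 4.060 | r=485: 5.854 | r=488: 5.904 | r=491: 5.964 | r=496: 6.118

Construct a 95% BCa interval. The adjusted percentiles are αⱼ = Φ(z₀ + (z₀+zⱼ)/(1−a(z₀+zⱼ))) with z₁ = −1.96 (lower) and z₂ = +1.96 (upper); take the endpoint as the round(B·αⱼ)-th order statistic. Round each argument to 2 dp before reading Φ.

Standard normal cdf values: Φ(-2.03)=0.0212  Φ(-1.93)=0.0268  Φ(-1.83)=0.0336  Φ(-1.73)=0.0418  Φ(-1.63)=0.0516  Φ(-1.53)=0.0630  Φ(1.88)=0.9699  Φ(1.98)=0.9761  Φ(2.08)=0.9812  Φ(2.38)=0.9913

(3.794, 5.854)

Lower: z₀ + z₁ = -0.116 + (-1.960) = -2.076; 1 − a(z₀+z₁) = 1 − (0.041)(-2.076) = 1.0851; argument = -0.116 + (-2.076)/1.0851 = -2.0292 → -2.03.
α₁ = Φ(-2.03) = 0.0212; rank = round(500 × 0.0212) = 11; θ*₍11₎ = 3.794.
Upper: z₀ + z₂ = 1.844; 1 − a(z₀+z₂) = 0.9244; argument = 1.8788 → 1.88; α₂ = 0.9699; rank = 485; θ*₍485₎ = 5.854.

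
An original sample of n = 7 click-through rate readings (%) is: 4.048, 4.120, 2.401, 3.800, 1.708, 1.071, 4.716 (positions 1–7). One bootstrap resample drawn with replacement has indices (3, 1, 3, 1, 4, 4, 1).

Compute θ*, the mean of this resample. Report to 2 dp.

Resample values: 2.401, 4.048, 2.401, 4.048, 3.800, 3.800, 4.048.
Mean = (2.401 + 4.048 + 2.401 + 4.048 + 3.800 + 3.800 + 4.048) / 7 = 24.5460 / 7 = 3.51

θ* = 3.51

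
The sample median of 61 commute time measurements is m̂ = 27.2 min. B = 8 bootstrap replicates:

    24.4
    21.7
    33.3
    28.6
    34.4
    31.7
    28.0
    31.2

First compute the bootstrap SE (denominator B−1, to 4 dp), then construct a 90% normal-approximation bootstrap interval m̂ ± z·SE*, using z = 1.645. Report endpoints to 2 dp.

Mean of replicates = 29.1625; sum of squared deviations = 135.1787; SE* = √(135.1787/7) = 4.3945
Margin = 1.645 × 4.3945 = 7.229
Interval: 27.2 ± 7.229

(19.97, 34.43)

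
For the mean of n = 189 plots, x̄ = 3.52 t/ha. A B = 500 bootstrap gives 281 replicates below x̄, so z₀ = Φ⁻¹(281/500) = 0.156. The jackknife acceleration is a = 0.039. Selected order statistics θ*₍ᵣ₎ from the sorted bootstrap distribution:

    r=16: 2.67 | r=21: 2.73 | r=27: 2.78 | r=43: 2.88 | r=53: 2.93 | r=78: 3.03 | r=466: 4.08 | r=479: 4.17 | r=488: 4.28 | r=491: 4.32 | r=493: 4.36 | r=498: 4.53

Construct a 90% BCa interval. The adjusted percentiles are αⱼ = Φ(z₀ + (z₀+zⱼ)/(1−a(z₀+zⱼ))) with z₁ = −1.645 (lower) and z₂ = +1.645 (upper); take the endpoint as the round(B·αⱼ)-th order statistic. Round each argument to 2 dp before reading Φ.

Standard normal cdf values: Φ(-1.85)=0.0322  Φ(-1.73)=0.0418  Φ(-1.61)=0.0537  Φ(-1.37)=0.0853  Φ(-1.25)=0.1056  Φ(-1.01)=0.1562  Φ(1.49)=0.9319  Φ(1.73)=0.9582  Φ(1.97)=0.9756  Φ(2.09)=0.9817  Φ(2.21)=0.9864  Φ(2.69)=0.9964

(2.93, 4.32)

Lower: z₀ + z₁ = 0.156 + (-1.645) = -1.489; 1 − a(z₀+z₁) = 1 − (0.039)(-1.489) = 1.0581; argument = 0.156 + (-1.489)/1.0581 = -1.2513 → -1.25.
α₁ = Φ(-1.25) = 0.1056; rank = round(500 × 0.1056) = 53; θ*₍53₎ = 2.93.
Upper: z₀ + z₂ = 1.801; 1 − a(z₀+z₂) = 0.9298; argument = 2.0931 → 2.09; α₂ = 0.9817; rank = 491; θ*₍491₎ = 4.32.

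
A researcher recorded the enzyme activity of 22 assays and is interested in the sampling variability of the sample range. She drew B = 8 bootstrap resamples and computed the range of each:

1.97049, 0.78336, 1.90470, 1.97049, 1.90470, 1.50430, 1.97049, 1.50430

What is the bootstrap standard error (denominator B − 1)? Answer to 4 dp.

SE* = 0.4173

Bootstrap SE is the standard deviation of the 8 replicate ranges.
Mean of replicates: (1.97049 + 0.78336 + 1.90470 + 1.97049 + 1.90470 + 1.50430 + 1.97049 + 1.50430) / 8 = 13.512830 / 8 = 1.689104
Sum of squared deviations: (+0.281386)² + (−0.905744)² + (+0.215596)² + (+0.281386)² + (+0.215596)² + (−0.184804)² + (+0.281386)² + (−0.184804)² = 1.219175
Variance = 1.219175 / 7 = 0.174168
SE* = √0.174168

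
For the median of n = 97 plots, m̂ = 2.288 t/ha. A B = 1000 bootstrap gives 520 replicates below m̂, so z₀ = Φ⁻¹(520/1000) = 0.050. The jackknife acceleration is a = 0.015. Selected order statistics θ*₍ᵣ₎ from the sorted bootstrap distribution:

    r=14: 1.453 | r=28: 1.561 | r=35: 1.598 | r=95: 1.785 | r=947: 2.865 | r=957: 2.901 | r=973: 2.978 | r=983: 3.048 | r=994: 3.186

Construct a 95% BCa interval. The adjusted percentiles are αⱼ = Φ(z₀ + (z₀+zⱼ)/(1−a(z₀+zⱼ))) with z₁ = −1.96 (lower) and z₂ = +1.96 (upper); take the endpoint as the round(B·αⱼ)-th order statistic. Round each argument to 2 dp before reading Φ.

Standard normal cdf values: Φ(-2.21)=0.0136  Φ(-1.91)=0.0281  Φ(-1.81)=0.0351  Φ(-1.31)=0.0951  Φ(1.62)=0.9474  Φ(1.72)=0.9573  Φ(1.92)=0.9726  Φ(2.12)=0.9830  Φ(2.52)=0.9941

Lower: z₀ + z₁ = 0.050 + (-1.960) = -1.910; 1 − a(z₀+z₁) = 1 − (0.015)(-1.910) = 1.0287; argument = 0.050 + (-1.910)/1.0287 = -1.8068 → -1.81.
α₁ = Φ(-1.81) = 0.0351; rank = round(1000 × 0.0351) = 35; θ*₍35₎ = 1.598.
Upper: z₀ + z₂ = 2.010; 1 − a(z₀+z₂) = 0.9698; argument = 2.1225 → 2.12; α₂ = 0.9830; rank = 983; θ*₍983₎ = 3.048.

(1.598, 3.048)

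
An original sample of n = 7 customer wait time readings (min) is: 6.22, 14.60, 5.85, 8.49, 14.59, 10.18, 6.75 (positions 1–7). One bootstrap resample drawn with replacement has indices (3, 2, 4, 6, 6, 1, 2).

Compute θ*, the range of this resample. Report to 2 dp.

Resample values: 5.85, 14.60, 8.49, 10.18, 10.18, 6.22, 14.60.
Range = 14.60 − 5.85 = 8.75

θ* = 8.75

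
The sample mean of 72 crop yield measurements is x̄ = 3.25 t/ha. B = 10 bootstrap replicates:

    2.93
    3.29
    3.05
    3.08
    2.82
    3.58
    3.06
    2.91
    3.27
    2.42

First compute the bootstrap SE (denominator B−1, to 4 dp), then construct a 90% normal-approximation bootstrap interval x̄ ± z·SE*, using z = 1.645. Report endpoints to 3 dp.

Mean of replicates = 3.0410; sum of squared deviations = 0.8709; SE* = √(0.8709/9) = 0.3111
Margin = 1.645 × 0.3111 = 0.5118
Interval: 3.25 ± 0.5118

(2.738, 3.762)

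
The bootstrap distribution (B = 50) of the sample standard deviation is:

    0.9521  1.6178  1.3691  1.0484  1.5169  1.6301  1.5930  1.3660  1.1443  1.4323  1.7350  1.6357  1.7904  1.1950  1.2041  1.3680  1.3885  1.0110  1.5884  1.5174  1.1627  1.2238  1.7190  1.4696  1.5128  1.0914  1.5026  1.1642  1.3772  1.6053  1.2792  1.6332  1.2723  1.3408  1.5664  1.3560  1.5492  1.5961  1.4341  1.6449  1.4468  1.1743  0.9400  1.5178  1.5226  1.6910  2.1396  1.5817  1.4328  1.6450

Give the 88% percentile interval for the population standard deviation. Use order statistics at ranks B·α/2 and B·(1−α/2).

(1.0110, 1.7190)

Sorted replicates: 0.9400, 0.9521, 1.0110, 1.0484, 1.0914, 1.1443, 1.1627, 1.1642, 1.1743, 1.1950, 1.2041, 1.2238, 1.2723, 1.2792, 1.3408, 1.3560, 1.3660, 1.3680, 1.3691, 1.3772, 1.3885, 1.4323, 1.4328, 1.4341, 1.4468, 1.4696, 1.5026, 1.5128, 1.5169, 1.5174, 1.5178, 1.5226, 1.5492, 1.5664, 1.5817, 1.5884, 1.5930, 1.5961, 1.6053, 1.6178, 1.6301, 1.6332, 1.6357, 1.6449, 1.6450, 1.6910, 1.7190, 1.7350, 1.7904, 2.1396
α = 0.12; lower rank = 50 × 0.060 = 3; upper rank = 50 × 0.940 = 47.
The 3rd smallest replicate is 1.0110; the 47th is 1.7190.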